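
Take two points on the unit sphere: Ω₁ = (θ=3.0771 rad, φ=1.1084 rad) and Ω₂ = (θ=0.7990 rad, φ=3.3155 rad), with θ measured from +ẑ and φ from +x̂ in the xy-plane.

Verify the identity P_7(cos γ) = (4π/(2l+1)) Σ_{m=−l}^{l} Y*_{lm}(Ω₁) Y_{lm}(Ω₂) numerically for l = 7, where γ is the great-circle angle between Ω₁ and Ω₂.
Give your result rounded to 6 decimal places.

-0.069668

Summing Y*_{l m}(θ₁,φ₁)·Y_{l m}(θ₂,φ₂) over m ∈ [−7, 7]; prefactor 4π/(2·7+1) = 0.837758:
  m=-7: Y*=(0.000000, 0.000000)  Y=(-0.016805, 0.045549)  product (-0.000000, -0.000000)
  m=-6: Y*=(-0.000000, -0.000000)  Y=(0.088966, -0.152766)  product (-0.000000, 0.000000)
  m=-5: Y*=(0.000004, -0.000003)  Y=(-0.238231, 0.282116)  product (0.000000, 0.000002)
  m=-4: Y*=(0.000035, 0.000121)  Y=(0.344412, -0.287531)  product (0.000047, 0.000032)
  m=-3: Y*=(-0.002303, -0.000428)  Y=(-0.166961, 0.095978)  product (0.000426, -0.000150)
  m=-2: Y*=(0.018455, -0.024479)  Y=(-0.246173, 0.089251)  product (-0.002358, 0.007673)
  m=-1: Y*=(0.114258, 0.229232)  Y=(0.319133, -0.056066)  product (0.049316, 0.066750)
  m=+0: Y*=(-1.029838, -0.000000)  Y=(0.172861, 0.000000)  product (-0.178019, -0.000000)
  m=+1: Y*=(-0.114258, 0.229232)  Y=(-0.319133, -0.056066)  product (0.049316, -0.066750)
  m=+2: Y*=(0.018455, 0.024479)  Y=(-0.246173, -0.089251)  product (-0.002358, -0.007673)
  m=+3: Y*=(0.002303, -0.000428)  Y=(0.166961, 0.095978)  product (0.000426, 0.000150)
  m=+4: Y*=(0.000035, -0.000121)  Y=(0.344412, 0.287531)  product (0.000047, -0.000032)
  m=+5: Y*=(-0.000004, -0.000003)  Y=(0.238231, 0.282116)  product (0.000000, -0.000002)
  m=+6: Y*=(-0.000000, 0.000000)  Y=(0.088966, 0.152766)  product (-0.000000, -0.000000)
  m=+7: Y*=(-0.000000, 0.000000)  Y=(0.016805, 0.045549)  product (-0.000000, 0.000000)
Σ over m = (-0.083160, -0.000000); ×(4π/15) → (-0.069668, -0.000000). Real part: -0.069668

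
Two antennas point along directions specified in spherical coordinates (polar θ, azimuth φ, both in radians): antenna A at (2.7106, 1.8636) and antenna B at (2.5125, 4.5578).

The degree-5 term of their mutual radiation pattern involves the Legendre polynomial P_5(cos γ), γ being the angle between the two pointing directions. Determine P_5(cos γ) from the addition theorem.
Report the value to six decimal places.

0.060387

Addition theorem: P_5(cos γ) = (4π/11) Σ_m Y*_{lm}(Ω₁) Y_{lm}(Ω₂), m = −5…5:
  [-5]  conj(Y_{5,-5})(Ω₁) = -0.005873+0.000630i ; Y_{5,-5}(Ω₂) = -0.022859+0.023435i ; Δ = +0.000119-0.000152i
  [-4]  conj(Y_{5,-4})(Ω₁) = -0.015803-0.037421i ; Y_{5,-4}(Ω₂) = -0.115917-0.082467i ; Δ = -0.001254+0.005641i
  [-3]  conj(Y_{5,-3})(Ω₁) = +0.124830-0.103528i ; Y_{5,-3}(Ω₂) = +0.153971-0.307850i ; Δ = -0.012651-0.054369i
  [-2]  conj(Y_{5,-2})(Ω₁) = +0.330663+0.219300i ; Y_{5,-2}(Ω₂) = +0.434466+0.138778i ; Δ = +0.113228+0.141167i
  [-1]  conj(Y_{5,-1})(Ω₁) = -0.144936+0.480765i ; Y_{5,-1}(Ω₂) = -0.023880+0.153245i ; Δ = -0.070214-0.033692i
  [+0]  conj(Y_{5,0})(Ω₁) = -0.015429-0.000000i ; Y_{5,0}(Ω₂) = +0.362806+0.000000i ; Δ = -0.005598-0.000000i
  [+1]  conj(Y_{5,1})(Ω₁) = +0.144936+0.480765i ; Y_{5,1}(Ω₂) = +0.023880+0.153245i ; Δ = -0.070214+0.033692i
  [+2]  conj(Y_{5,2})(Ω₁) = +0.330663-0.219300i ; Y_{5,2}(Ω₂) = +0.434466-0.138778i ; Δ = +0.113228-0.141167i
  [+3]  conj(Y_{5,3})(Ω₁) = -0.124830-0.103528i ; Y_{5,3}(Ω₂) = -0.153971-0.307850i ; Δ = -0.012651+0.054369i
  [+4]  conj(Y_{5,4})(Ω₁) = -0.015803+0.037421i ; Y_{5,4}(Ω₂) = -0.115917+0.082467i ; Δ = -0.001254-0.005641i
  [+5]  conj(Y_{5,5})(Ω₁) = +0.005873+0.000630i ; Y_{5,5}(Ω₂) = +0.022859+0.023435i ; Δ = +0.000119+0.000152i
Σ over m = +0.052860-0.000000i; ×(4π/11) → +0.060387-0.000000i. Real part: 0.060387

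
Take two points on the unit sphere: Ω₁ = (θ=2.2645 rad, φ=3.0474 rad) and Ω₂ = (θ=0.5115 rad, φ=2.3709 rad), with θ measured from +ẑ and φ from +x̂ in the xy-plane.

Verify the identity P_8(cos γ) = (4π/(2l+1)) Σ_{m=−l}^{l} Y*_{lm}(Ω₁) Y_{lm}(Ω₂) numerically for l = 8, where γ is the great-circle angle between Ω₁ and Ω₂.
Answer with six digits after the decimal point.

-0.180385

Summing Y*_{l m}(θ₁,φ₁)·Y_{l m}(θ₂,φ₂) over m ∈ [−8, 8]; prefactor 4π/(2·8+1) = 0.739198:
  [-8]  conj(Y_{8,-8})(Ω₁) = (0.045914, -0.043078) ; Y_{8,-8}(Ω₂) = (0.001687, -0.000199) ; Δ = (0.000069, -0.000082)
  [-7]  conj(Y_{8,-7})(Ω₁) = (0.165523, -0.128291) ; Y_{8,-7}(Ω₂) = (-0.007634, 0.009393) ; Δ = (-0.000059, 0.002534)
  [-6]  conj(Y_{8,-6})(Ω₁) = (0.337088, -0.213766) ; Y_{8,-6}(Ω₂) = (-0.004747, -0.053666) ; Δ = (-0.013072, -0.017075)
  [-5]  conj(Y_{8,-5})(Ω₁) = (0.389979, -0.198569) ; Y_{8,-5}(Ω₂) = (0.126813, 0.109412) ; Δ = (0.071180, 0.017487)
  [-4]  conj(Y_{8,-4})(Ω₁) = (0.135701, -0.053693) ; Y_{8,-4}(Ω₂) = (-0.364726, 0.021479) ; Δ = (-0.048341, 0.022498)
  [-3]  conj(Y_{8,-3})(Ω₁) = (-0.270878, 0.078649) ; Y_{8,-3}(Ω₂) = (0.348625, -0.380826) ; Δ = (-0.064483, 0.130576)
  [-2]  conj(Y_{8,-2})(Ω₁) = (-0.306853, 0.058500) ; Y_{8,-2}(Ω₂) = (0.009732, 0.330807) ; Δ = (-0.022339, -0.100940)
  [-1]  conj(Y_{8,-1})(Ω₁) = (0.149030, -0.014079) ; Y_{8,-1}(Ω₂) = (0.157446, 0.152882) ; Δ = (0.025617, 0.020567)
  [+0]  conj(Y_{8,0})(Ω₁) = (0.337352, -0.000000) ; Y_{8,0}(Ω₂) = (-0.418472, 0.000000) ; Δ = (-0.141172, 0.000000)
  [+1]  conj(Y_{8,1})(Ω₁) = (-0.149030, -0.014079) ; Y_{8,1}(Ω₂) = (-0.157446, 0.152882) ; Δ = (0.025617, -0.020567)
  [+2]  conj(Y_{8,2})(Ω₁) = (-0.306853, -0.058500) ; Y_{8,2}(Ω₂) = (0.009732, -0.330807) ; Δ = (-0.022339, 0.100940)
  [+3]  conj(Y_{8,3})(Ω₁) = (0.270878, 0.078649) ; Y_{8,3}(Ω₂) = (-0.348625, -0.380826) ; Δ = (-0.064483, -0.130576)
  [+4]  conj(Y_{8,4})(Ω₁) = (0.135701, 0.053693) ; Y_{8,4}(Ω₂) = (-0.364726, -0.021479) ; Δ = (-0.048341, -0.022498)
  [+5]  conj(Y_{8,5})(Ω₁) = (-0.389979, -0.198569) ; Y_{8,5}(Ω₂) = (-0.126813, 0.109412) ; Δ = (0.071180, -0.017487)
  [+6]  conj(Y_{8,6})(Ω₁) = (0.337088, 0.213766) ; Y_{8,6}(Ω₂) = (-0.004747, 0.053666) ; Δ = (-0.013072, 0.017075)
  [+7]  conj(Y_{8,7})(Ω₁) = (-0.165523, -0.128291) ; Y_{8,7}(Ω₂) = (0.007634, 0.009393) ; Δ = (-0.000059, -0.002534)
  [+8]  conj(Y_{8,8})(Ω₁) = (0.045914, 0.043078) ; Y_{8,8}(Ω₂) = (0.001687, 0.000199) ; Δ = (0.000069, 0.000082)
Accumulated sum (-0.244027, 0.000000); after 4π/(2l+1) scaling, (-0.180385, 0.000000) ⇒ P_8 = -0.180385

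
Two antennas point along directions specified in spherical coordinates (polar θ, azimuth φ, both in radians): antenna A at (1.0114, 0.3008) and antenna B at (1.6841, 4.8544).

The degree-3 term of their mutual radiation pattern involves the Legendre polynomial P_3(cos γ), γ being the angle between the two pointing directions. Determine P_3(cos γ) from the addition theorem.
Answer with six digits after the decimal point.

0.271723

Summing Y*_{l m}(θ₁,φ₁)·Y_{l m}(θ₂,φ₂) over m ∈ [−3, 3]; prefactor 4π/(2·3+1) = 1.795196:
  term(m=-3) = 0.04767 - 0.09239j   from Y*(Ω₁)=0.15744 + 0.19938j, Y(Ω₂)=-0.16913 - 0.37267j
  term(m=-2) = 0.04222 + 0.01388j   from Y*(Ω₁)=0.32121 + 0.22050j, Y(Ω₂)=0.10950 - 0.03196j
  term(m=-1) = 0.00531 - 0.03318j   from Y*(Ω₁)=0.10676 + 0.03312j, Y(Ω₂)=-0.04254 - 0.29756j
  term(m=+0) = -0.03905 + 0.00000j   from Y*(Ω₁)=-0.31526 + 0.00000j, Y(Ω₂)=0.12388 + 0.00000j
  term(m=+1) = 0.00531 + 0.03318j   from Y*(Ω₁)=-0.10676 + 0.03312j, Y(Ω₂)=0.04254 - 0.29756j
  term(m=+2) = 0.04222 - 0.01388j   from Y*(Ω₁)=0.32121 - 0.22050j, Y(Ω₂)=0.10950 + 0.03196j
  term(m=+3) = 0.04767 + 0.09239j   from Y*(Ω₁)=-0.15744 + 0.19938j, Y(Ω₂)=0.16913 - 0.37267j
Accumulated sum 0.15136 + 0.00000j; after 4π/(2l+1) scaling, 0.27172 + 0.00000j ⇒ P_3 = 0.271723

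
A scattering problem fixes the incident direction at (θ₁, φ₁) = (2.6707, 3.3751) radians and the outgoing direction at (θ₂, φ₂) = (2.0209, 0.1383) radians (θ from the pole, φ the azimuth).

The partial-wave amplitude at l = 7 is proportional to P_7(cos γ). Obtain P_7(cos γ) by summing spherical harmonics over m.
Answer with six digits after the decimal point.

0.041292

Term-by-term m-sum for l=7 (normalisation 4π/15 = 0.837758):
  m=-7: +0.000126-0.001974i × +0.136000-0.197645i = -0.000373-0.000293i  (running Σ = -0.000373-0.000293i)
  m=-6: -0.002456-0.014330i × -0.292788+0.320016i = +0.005305+0.003410i  (running Σ = +0.004932+0.003116i)
  m=-5: -0.025805-0.060484i × +0.244313-0.202257i = -0.018538-0.009558i  (running Σ = -0.013606-0.006442i)
  m=-4: -0.120660-0.163157i × +0.096311-0.059474i = -0.021324-0.008538i  (running Σ = -0.034930-0.014979i)
  m=-3: -0.322053-0.271549i × -0.322917+0.142235i = +0.142620+0.041881i  (running Σ = +0.107690+0.026901i)
  m=-2: -0.456968-0.230410i × +0.037020-0.010509i = -0.019338-0.003727i  (running Σ = +0.088351+0.023174i)
  m=-1: -0.137994-0.032821i × +0.326267-0.045413i = -0.046513-0.004442i  (running Σ = +0.041838+0.018732i)
  m=0: +0.428083-0.000000i × -0.080328+0.000000i = -0.034387+0.000000i  (running Σ = +0.007451+0.018732i)
  m=1: +0.137994-0.032821i × -0.326267-0.045413i = -0.046513+0.004442i  (running Σ = -0.039063+0.023174i)
  m=2: -0.456968+0.230410i × +0.037020+0.010509i = -0.019338+0.003727i  (running Σ = -0.058401+0.026901i)
  m=3: +0.322053-0.271549i × +0.322917+0.142235i = +0.142620-0.041881i  (running Σ = +0.084219-0.014979i)
  m=4: -0.120660+0.163157i × +0.096311+0.059474i = -0.021324+0.008538i  (running Σ = +0.062895-0.006442i)
  m=5: +0.025805-0.060484i × -0.244313-0.202257i = -0.018538+0.009558i  (running Σ = +0.044357+0.003116i)
  m=6: -0.002456+0.014330i × -0.292788-0.320016i = +0.005305-0.003410i  (running Σ = +0.049662-0.000293i)
  m=7: -0.000126-0.001974i × -0.136000-0.197645i = -0.000373+0.000293i  (running Σ = +0.049289-0.000000i)
Σ over m = +0.049289-0.000000i; ×(4π/15) → +0.041292-0.000000i. Real part: 0.041292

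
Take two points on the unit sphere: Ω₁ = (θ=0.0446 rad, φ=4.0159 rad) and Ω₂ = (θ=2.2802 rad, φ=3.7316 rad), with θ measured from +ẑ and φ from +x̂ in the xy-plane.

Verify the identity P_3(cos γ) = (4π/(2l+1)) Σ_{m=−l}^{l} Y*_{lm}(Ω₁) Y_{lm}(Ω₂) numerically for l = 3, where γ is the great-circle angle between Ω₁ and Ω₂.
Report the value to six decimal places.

0.336569

Expand P_3 via completeness: Σ_{m} conj(Y_{3,m}) at Ω₁ times Y_{3,m} at Ω₂ —
  [-3]  conj(Y_{3,-3})(Ω₁) = (0.000032, -0.000018) ; Y_{3,-3}(Ω₂) = (0.036069, 0.178644) ; Δ = (0.000004, 0.000005)
  [-2]  conj(Y_{3,-2})(Ω₁) = (-0.000359, 0.001998) ; Y_{3,-2}(Ω₂) = (-0.145983, 0.354354) ; Δ = (-0.000655, -0.000419)
  [-1]  conj(Y_{3,-1})(Ω₁) = (-0.036883, -0.044103) ; Y_{3,-1}(Ω₂) = (-0.228511, 0.153003) ; Δ = (0.015176, 0.004435)
  [+0]  conj(Y_{3,0})(Ω₁) = (0.741905, -0.000000) ; Y_{3,0}(Ω₂) = (0.213549, 0.000000) ; Δ = (0.158433, 0.000000)
  [+1]  conj(Y_{3,1})(Ω₁) = (0.036883, -0.044103) ; Y_{3,1}(Ω₂) = (0.228511, 0.153003) ; Δ = (0.015176, -0.004435)
  [+2]  conj(Y_{3,2})(Ω₁) = (-0.000359, -0.001998) ; Y_{3,2}(Ω₂) = (-0.145983, -0.354354) ; Δ = (-0.000655, 0.000419)
  [+3]  conj(Y_{3,3})(Ω₁) = (-0.000032, -0.000018) ; Y_{3,3}(Ω₂) = (-0.036069, 0.178644) ; Δ = (0.000004, -0.000005)
Total Σ_m = (0.187483, -0.000000). Multiply by 1.795196: (0.336569, -0.000000). P_3(cos γ) = 0.336569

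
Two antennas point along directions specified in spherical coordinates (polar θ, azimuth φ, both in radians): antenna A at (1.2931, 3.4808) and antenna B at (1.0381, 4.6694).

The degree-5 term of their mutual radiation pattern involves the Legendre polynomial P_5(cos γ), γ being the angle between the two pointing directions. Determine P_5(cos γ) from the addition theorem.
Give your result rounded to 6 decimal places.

Term-by-term m-sum for l=5 (normalisation 4π/11 = 1.142397):
  m=-5: Y*=+0.047690-0.378792i  Y=-0.046962+0.215109i  product +0.079242+0.028047i
  m=-4: Y*=+0.073077+0.336308i  Y=+0.404420+0.070236i  product +0.005933+0.141142i
  m=-3: Y*=+0.052315+0.084724i  Y=+0.037579-0.289770i  product +0.026516-0.011976i
  m=-2: Y*=-0.259117-0.208859i  Y=+0.143969+0.012409i  product -0.034713-0.033285i
  m=-1: Y*=-0.019305-0.006812i  Y=+0.014393-0.334611i  product -0.002557+0.006362i
  m=+0: Y*=+0.323658-0.000000i  Y=+0.067504+0.000000i  product +0.021848+0.000000i
  m=+1: Y*=+0.019305-0.006812i  Y=-0.014393-0.334611i  product -0.002557-0.006362i
  m=+2: Y*=-0.259117+0.208859i  Y=+0.143969-0.012409i  product -0.034713+0.033285i
  m=+3: Y*=-0.052315+0.084724i  Y=-0.037579-0.289770i  product +0.026516+0.011976i
  m=+4: Y*=+0.073077-0.336308i  Y=+0.404420-0.070236i  product +0.005933-0.141142i
  m=+5: Y*=-0.047690-0.378792i  Y=+0.046962+0.215109i  product +0.079242-0.028047i
Accumulated sum +0.170691-0.000000i; after 4π/(2l+1) scaling, +0.194997-0.000000i ⇒ P_5 = 0.194997

0.194997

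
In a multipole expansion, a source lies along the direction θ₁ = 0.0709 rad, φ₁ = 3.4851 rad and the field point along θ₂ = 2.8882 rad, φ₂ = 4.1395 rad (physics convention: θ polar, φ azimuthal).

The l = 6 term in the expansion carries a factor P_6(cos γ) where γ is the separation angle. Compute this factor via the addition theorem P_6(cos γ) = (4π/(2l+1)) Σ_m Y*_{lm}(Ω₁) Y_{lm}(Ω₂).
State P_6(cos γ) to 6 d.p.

Summing Y*_{l m}(θ₁,φ₁)·Y_{l m}(θ₂,φ₂) over m ∈ [−6, 6]; prefactor 4π/(2·6+1) = 0.966644:
  term(m=-6) = -0.000000+0.000000i   from Y*(Ω₁)=-0.000000+0.000000i, Y(Ω₂)=+0.000115+0.000035i
  term(m=-5) = +0.000000-0.000000i   from Y*(Ω₁)=+0.000000-0.000003i, Y(Ω₂)=+0.000439+0.001543i
  term(m=-4) = -0.000001-0.000001i   from Y*(Ω₁)=+0.000017+0.000088i, Y(Ω₂)=-0.008657+0.009855i
  term(m=-3) = +0.000051+0.000123i   from Y*(Ω₁)=-0.000944-0.001574i, Y(Ω₂)=-0.071818-0.010698i
  term(m=-2) = +0.001791-0.006678i   from Y*(Ω₁)=+0.019915+0.016337i, Y(Ω₂)=-0.110679-0.244537i
  term(m=-1) = -0.105968+0.081295i   from Y*(Ω₁)=-0.214355-0.076672i, Y(Ω₂)=+0.318013-0.493004i
  term(m=+0) = +0.421513+0.000000i   from Y*(Ω₁)=+0.964116-0.000000i, Y(Ω₂)=+0.437202+0.000000i
  term(m=+1) = -0.105968-0.081295i   from Y*(Ω₁)=+0.214355-0.076672i, Y(Ω₂)=-0.318013-0.493004i
  term(m=+2) = +0.001791+0.006678i   from Y*(Ω₁)=+0.019915-0.016337i, Y(Ω₂)=-0.110679+0.244537i
  term(m=+3) = +0.000051-0.000123i   from Y*(Ω₁)=+0.000944-0.001574i, Y(Ω₂)=+0.071818-0.010698i
  term(m=+4) = -0.000001+0.000001i   from Y*(Ω₁)=+0.000017-0.000088i, Y(Ω₂)=-0.008657-0.009855i
  term(m=+5) = +0.000000+0.000000i   from Y*(Ω₁)=-0.000000-0.000003i, Y(Ω₂)=-0.000439+0.001543i
  term(m=+6) = -0.000000-0.000000i   from Y*(Ω₁)=-0.000000-0.000000i, Y(Ω₂)=+0.000115-0.000035i
Σ over m = +0.213259-0.000000i; ×(4π/13) → +0.206146-0.000000i. Real part: 0.206146

0.206146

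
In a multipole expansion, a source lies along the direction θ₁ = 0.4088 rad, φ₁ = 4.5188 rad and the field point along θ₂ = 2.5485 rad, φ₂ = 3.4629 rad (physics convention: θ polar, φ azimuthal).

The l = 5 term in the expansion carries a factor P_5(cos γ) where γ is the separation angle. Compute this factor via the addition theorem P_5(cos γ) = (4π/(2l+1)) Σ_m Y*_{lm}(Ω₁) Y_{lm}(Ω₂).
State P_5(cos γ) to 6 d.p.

0.273709

Summing Y*_{l m}(θ₁,φ₁)·Y_{l m}(θ₂,φ₂) over m ∈ [−5, 5]; prefactor 4π/(2·5+1) = 1.142397:
  m=-5: Y*=-0.003795-0.002612i  Y=+0.000905+0.025301i  product +0.000063-0.000098i
  m=-4: Y*=+0.024039-0.023513i  Y=-0.033460+0.113967i  product +0.001875+0.003526i
  m=-3: Y*=+0.078422+0.119498i  Y=-0.178736+0.257442i  product -0.044781-0.001169i
  m=-2: Y*=-0.347217+0.141581i  Y=-0.373525+0.279627i  product +0.090104-0.149975i
  m=-1: Y*=-0.100421-0.512235i  Y=-0.221193+0.073622i  product +0.059924+0.105909i
  m=+0: Y*=+0.077723-0.000000i  Y=+0.324486+0.000000i  product +0.025220+0.000000i
  m=+1: Y*=+0.100421-0.512235i  Y=+0.221193+0.073622i  product +0.059924-0.105909i
  m=+2: Y*=-0.347217-0.141581i  Y=-0.373525-0.279627i  product +0.090104+0.149975i
  m=+3: Y*=-0.078422+0.119498i  Y=+0.178736+0.257442i  product -0.044781+0.001169i
  m=+4: Y*=+0.024039+0.023513i  Y=-0.033460-0.113967i  product +0.001875-0.003526i
  m=+5: Y*=+0.003795-0.002612i  Y=-0.000905+0.025301i  product +0.000063+0.000098i
Total Σ_m = +0.239592+0.000000i. Multiply by 1.142397: +0.273709+0.000000i. P_5(cos γ) = 0.273709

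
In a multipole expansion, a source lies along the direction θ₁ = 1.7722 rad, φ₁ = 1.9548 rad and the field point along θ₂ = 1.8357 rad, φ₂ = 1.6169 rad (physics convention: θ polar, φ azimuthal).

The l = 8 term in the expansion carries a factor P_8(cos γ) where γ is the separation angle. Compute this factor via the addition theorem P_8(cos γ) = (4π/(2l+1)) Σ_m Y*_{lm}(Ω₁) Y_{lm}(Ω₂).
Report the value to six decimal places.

Addition theorem: P_8(cos γ) = (4π/17) Σ_m Y*_{lm}(Ω₁) Y_{lm}(Ω₂), m = −8…8:
  m=-8: Y*=-0.43669 + 0.03043j  Y=0.36189 - 0.13988j  product -0.15378 + 0.07209j
  m=-7: Y*=-0.15665 - 0.32135j  Y=-0.13352 - 0.39927j  product -0.10739 + 0.10545j
  m=-6: Y*=-0.08909 + 0.09891j  Y=-0.00826 + 0.00234j  product 0.00050 - 0.00103j
  m=-5: Y*=-0.33119 - 0.12060j  Y=-0.08031 - 0.34220j  product -0.01467 + 0.12302j
  m=-4: Y*=0.00069 + 0.01982j  Y=-0.13758 + 0.02566j  product -0.00060 - 0.00271j
  m=-3: Y*=-0.30360 + 0.13514j  Y=-0.03971 - 0.28527j  product 0.05061 + 0.08124j
  m=-2: Y*=-0.02244 - 0.02167j  Y=-0.19033 + 0.01760j  product 0.00465 + 0.00373j
  m=-1: Y*=-0.11975 + 0.29635j  Y=-0.01175 - 0.25461j  product 0.07686 + 0.02701j
  m=+0: Y*=-0.04614 + 0.00000j  Y=-0.20477 + 0.00000j  product 0.00945 + 0.00000j
  m=+1: Y*=0.11975 + 0.29635j  Y=0.01175 - 0.25461j  product 0.07686 - 0.02701j
  m=+2: Y*=-0.02244 + 0.02167j  Y=-0.19033 - 0.01760j  product 0.00465 - 0.00373j
  m=+3: Y*=0.30360 + 0.13514j  Y=0.03971 - 0.28527j  product 0.05061 - 0.08124j
  m=+4: Y*=0.00069 - 0.01982j  Y=-0.13758 - 0.02566j  product -0.00060 + 0.00271j
  m=+5: Y*=0.33119 - 0.12060j  Y=0.08031 - 0.34220j  product -0.01467 - 0.12302j
  m=+6: Y*=-0.08909 - 0.09891j  Y=-0.00826 - 0.00234j  product 0.00050 + 0.00103j
  m=+7: Y*=0.15665 - 0.32135j  Y=0.13352 - 0.39927j  product -0.10739 - 0.10545j
  m=+8: Y*=-0.43669 - 0.03043j  Y=0.36189 + 0.13988j  product -0.15378 - 0.07209j
Σ over m = -0.27819 - 0.00000j; ×(4π/17) → -0.20564 - 0.00000j. Real part: -0.205639

-0.205639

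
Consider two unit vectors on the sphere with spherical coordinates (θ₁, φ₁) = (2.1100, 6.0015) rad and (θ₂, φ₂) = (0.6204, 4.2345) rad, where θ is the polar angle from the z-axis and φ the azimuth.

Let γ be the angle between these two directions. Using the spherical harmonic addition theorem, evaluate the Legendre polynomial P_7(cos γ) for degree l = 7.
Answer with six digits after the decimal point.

-0.251140

Addition theorem: P_7(cos γ) = (4π/15) Σ_m Y*_{lm}(Ω₁) Y_{lm}(Ω₂), m = −7…7:
  [-7]  conj(Y_{7,-7})(Ω₁) = -0.06688 - 0.15774j ; Y_{7,-7}(Ω₂) = -0.00227 + 0.01099j ; Δ = 0.00189 - 0.00038j
  [-6]  conj(Y_{7,-6})(Ω₁) = 0.04566 + 0.38085j ; Y_{7,-6}(Ω₂) = 0.05658 - 0.01592j ; Δ = 0.00865 + 0.02082j
  [-5]  conj(Y_{7,-5})(Ω₁) = 0.06699 - 0.40896j ; Y_{7,-5}(Ω₂) = -0.12663 - 0.13534j ; Δ = -0.06383 + 0.04272j
  [-4]  conj(Y_{7,-4})(Ω₁) = -0.03750 + 0.07883j ; Y_{7,-4}(Ω₂) = -0.12779 + 0.36040j ; Δ = -0.02362 - 0.02359j
  [-3]  conj(Y_{7,-3})(Ω₁) = -0.20697 + 0.23327j ; Y_{7,-3}(Ω₂) = 0.47330 - 0.06531j ; Δ = -0.08273 + 0.12393j
  [-2]  conj(Y_{7,-2})(Ω₁) = 0.20310 - 0.12829j ; Y_{7,-2}(Ω₂) = -0.12041 - 0.17045j ; Δ = -0.04632 - 0.01917j
  [-1]  conj(Y_{7,-1})(Ω₁) = 0.21310 - 0.06167j ; Y_{7,-1}(Ω₂) = 0.13832 - 0.26707j ; Δ = 0.01301 - 0.06544j
  [+0]  conj(Y_{7,0})(Ω₁) = -0.27137 + 0.00000j ; Y_{7,0}(Ω₂) = -0.31743 + 0.00000j ; Δ = 0.08614 + 0.00000j
  [+1]  conj(Y_{7,1})(Ω₁) = -0.21310 - 0.06167j ; Y_{7,1}(Ω₂) = -0.13832 - 0.26707j ; Δ = 0.01301 + 0.06544j
  [+2]  conj(Y_{7,2})(Ω₁) = 0.20310 + 0.12829j ; Y_{7,2}(Ω₂) = -0.12041 + 0.17045j ; Δ = -0.04632 + 0.01917j
  [+3]  conj(Y_{7,3})(Ω₁) = 0.20697 + 0.23327j ; Y_{7,3}(Ω₂) = -0.47330 - 0.06531j ; Δ = -0.08273 - 0.12393j
  [+4]  conj(Y_{7,4})(Ω₁) = -0.03750 - 0.07883j ; Y_{7,4}(Ω₂) = -0.12779 - 0.36040j ; Δ = -0.02362 + 0.02359j
  [+5]  conj(Y_{7,5})(Ω₁) = -0.06699 - 0.40896j ; Y_{7,5}(Ω₂) = 0.12663 - 0.13534j ; Δ = -0.06383 - 0.04272j
  [+6]  conj(Y_{7,6})(Ω₁) = 0.04566 - 0.38085j ; Y_{7,6}(Ω₂) = 0.05658 + 0.01592j ; Δ = 0.00865 - 0.02082j
  [+7]  conj(Y_{7,7})(Ω₁) = 0.06688 - 0.15774j ; Y_{7,7}(Ω₂) = 0.00227 + 0.01099j ; Δ = 0.00189 + 0.00038j
Total Σ_m = -0.29978 + 0.00000j. Multiply by 0.837758: -0.25114 + 0.00000j. P_7(cos γ) = -0.251140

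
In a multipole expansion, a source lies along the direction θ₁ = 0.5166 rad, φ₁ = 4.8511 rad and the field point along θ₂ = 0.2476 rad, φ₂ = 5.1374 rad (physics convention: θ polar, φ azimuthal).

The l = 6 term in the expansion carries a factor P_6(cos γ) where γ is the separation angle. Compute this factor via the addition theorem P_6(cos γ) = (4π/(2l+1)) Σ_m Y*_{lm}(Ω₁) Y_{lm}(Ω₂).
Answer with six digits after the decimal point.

Summing Y*_{l m}(θ₁,φ₁)·Y_{l m}(θ₂,φ₂) over m ∈ [−6, 6]; prefactor 4π/(2·6+1) = 0.966644:
  m=-6: Y*=(-0.004722, -0.005187)  Y=(0.000087, 0.000058)  product (-0.000000, -0.000001)
  m=-5: Y*=(0.027345, -0.032894)  Y=(0.001220, -0.000755)  product (0.000009, -0.000061)
  m=-4: Y*=(0.132056, 0.081847)  Y=(-0.001549, -0.011921)  product (0.000771, -0.001701)
  m=-3: Y*=(-0.146671, 0.331877)  Y=(-0.065265, -0.019886)  product (0.016172, -0.018743)
  m=-2: Y*=(-0.477917, -0.136094)  Y=(-0.170883, 0.194530)  product (0.108142, -0.069713)
  m=-1: Y*=(0.028902, -0.207021)  Y=(0.240426, 0.531216)  product (0.116922, -0.034420)
  m=+0: Y*=(-0.371382, -0.000000)  Y=(0.459160, 0.000000)  product (-0.170524, -0.000000)
  m=+1: Y*=(-0.028902, -0.207021)  Y=(-0.240426, 0.531216)  product (0.116922, 0.034420)
  m=+2: Y*=(-0.477917, 0.136094)  Y=(-0.170883, -0.194530)  product (0.108142, 0.069713)
  m=+3: Y*=(0.146671, 0.331877)  Y=(0.065265, -0.019886)  product (0.016172, 0.018743)
  m=+4: Y*=(0.132056, -0.081847)  Y=(-0.001549, 0.011921)  product (0.000771, 0.001701)
  m=+5: Y*=(-0.027345, -0.032894)  Y=(-0.001220, -0.000755)  product (0.000009, 0.000061)
  m=+6: Y*=(-0.004722, 0.005187)  Y=(0.000087, -0.000058)  product (-0.000000, 0.000001)
Σ over m = (0.313508, -0.000000); ×(4π/13) → (0.303050, -0.000000). Real part: 0.303050

0.303050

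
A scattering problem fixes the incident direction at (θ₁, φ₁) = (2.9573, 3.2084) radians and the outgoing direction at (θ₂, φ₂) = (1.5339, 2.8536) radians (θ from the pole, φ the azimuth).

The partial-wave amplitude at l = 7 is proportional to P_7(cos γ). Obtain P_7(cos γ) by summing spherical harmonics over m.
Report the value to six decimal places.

Expand P_7 via completeness: Σ_{m} conj(Y_{7,m}) at Ω₁ times Y_{7,m} at Ω₂ —
  [-7]  conj(Y_{7,-7})(Ω₁) = -0.000003-0.000002i ; Y_{7,-7}(Ω₂) = +0.214291-0.449163i ; Δ = -0.000001+0.000001i
  [-6]  conj(Y_{7,-6})(Ω₁) = -0.000064-0.000027i ; Y_{7,-6}(Ω₂) = -0.010758+0.067888i ; Δ = +0.000003-0.000004i
  [-5]  conj(Y_{7,-5})(Ω₁) = -0.000828-0.000287i ; Y_{7,-5}(Ω₂) = +0.046863+0.356143i ; Δ = +0.000064-0.000308i
  [-4]  conj(Y_{7,-4})(Ω₁) = -0.007504-0.002054i ; Y_{7,-4}(Ω₂) = -0.032744-0.073554i ; Δ = +0.000095+0.000619i
  [-3]  conj(Y_{7,-3})(Ω₁) = -0.048553-0.009864i ; Y_{7,-3}(Ω₂) = -0.208681-0.244354i ; Δ = +0.007722+0.013922i
  [-2]  conj(Y_{7,-2})(Ω₁) = -0.216285-0.029072i ; Y_{7,-2}(Ω₂) = +0.071783+0.046619i ; Δ = -0.014170-0.012170i
  [-1]  conj(Y_{7,-1})(Ω₁) = -0.588265-0.039359i ; Y_{7,-1}(Ω₂) = +0.294822+0.087335i ; Δ = -0.169996-0.062980i
  [+0]  conj(Y_{7,0})(Ω₁) = -0.631010-0.000000i ; Y_{7,0}(Ω₂) = -0.087084+0.000000i ; Δ = +0.054951+0.000000i
  [+1]  conj(Y_{7,1})(Ω₁) = +0.588265-0.039359i ; Y_{7,1}(Ω₂) = -0.294822+0.087335i ; Δ = -0.169996+0.062980i
  [+2]  conj(Y_{7,2})(Ω₁) = -0.216285+0.029072i ; Y_{7,2}(Ω₂) = +0.071783-0.046619i ; Δ = -0.014170+0.012170i
  [+3]  conj(Y_{7,3})(Ω₁) = +0.048553-0.009864i ; Y_{7,3}(Ω₂) = +0.208681-0.244354i ; Δ = +0.007722-0.013922i
  [+4]  conj(Y_{7,4})(Ω₁) = -0.007504+0.002054i ; Y_{7,4}(Ω₂) = -0.032744+0.073554i ; Δ = +0.000095-0.000619i
  [+5]  conj(Y_{7,5})(Ω₁) = +0.000828-0.000287i ; Y_{7,5}(Ω₂) = -0.046863+0.356143i ; Δ = +0.000064+0.000308i
  [+6]  conj(Y_{7,6})(Ω₁) = -0.000064+0.000027i ; Y_{7,6}(Ω₂) = -0.010758-0.067888i ; Δ = +0.000003+0.000004i
  [+7]  conj(Y_{7,7})(Ω₁) = +0.000003-0.000002i ; Y_{7,7}(Ω₂) = -0.214291-0.449163i ; Δ = -0.000001-0.000001i
Total Σ_m = -0.297620-0.000000i. Multiply by 0.837758: -0.249333-0.000000i. P_7(cos γ) = -0.249333

-0.249333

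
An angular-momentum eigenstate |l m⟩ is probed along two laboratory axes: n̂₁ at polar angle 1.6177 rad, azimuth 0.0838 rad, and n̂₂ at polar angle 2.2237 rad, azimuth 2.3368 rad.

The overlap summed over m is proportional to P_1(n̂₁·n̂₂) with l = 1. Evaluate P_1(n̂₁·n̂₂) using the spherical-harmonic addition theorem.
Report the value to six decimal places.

-0.471791

Summing Y*_{l m}(θ₁,φ₁)·Y_{l m}(θ₂,φ₂) over m ∈ [−1, 1]; prefactor 4π/(2·1+1) = 4.188790:
  term(m=-1) = (-0.059716, -0.073513)   from Y*(Ω₁)=(0.343903, 0.028887), Y(Ω₂)=(-0.190254, -0.197781)
  term(m=+0) = (0.006800, 0.000000)   from Y*(Ω₁)=(-0.022909, -0.000000), Y(Ω₂)=(-0.296824, 0.000000)
  term(m=+1) = (-0.059716, 0.073513)   from Y*(Ω₁)=(-0.343903, 0.028887), Y(Ω₂)=(0.190254, -0.197781)
Total Σ_m = (-0.112632, 0.000000). Multiply by 4.188790: (-0.471791, 0.000000). P_1(cos γ) = -0.471791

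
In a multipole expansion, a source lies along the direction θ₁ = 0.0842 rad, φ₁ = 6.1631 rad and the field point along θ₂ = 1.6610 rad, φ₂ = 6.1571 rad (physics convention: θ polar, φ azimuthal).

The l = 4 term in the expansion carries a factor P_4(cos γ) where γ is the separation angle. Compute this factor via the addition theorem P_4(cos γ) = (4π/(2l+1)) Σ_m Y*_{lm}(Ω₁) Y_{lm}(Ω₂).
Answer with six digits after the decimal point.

0.374865

Term-by-term m-sum for l=4 (normalisation 4π/9 = 1.396263):
  term(m=-4) = +0.000010+0.000000i   from Y*(Ω₁)=+0.000020-0.000010i, Y(Ω₂)=+0.381172+0.210389i
  term(m=-3) = -0.000083-0.000001i   from Y*(Ω₁)=+0.000694-0.000262i, Y(Ω₂)=-0.103509-0.041134i
  term(m=-2) = -0.004406-0.000053i   from Y*(Ω₁)=+0.013675-0.003349i, Y(Ω₂)=-0.303063-0.078086i
  term(m=-1) = +0.019564+0.000117i   from Y*(Ω₁)=+0.155493-0.018763i, Y(Ω₂)=+0.123927+0.015709i
  term(m=+0) = +0.238306+0.000000i   from Y*(Ω₁)=+0.816541-0.000000i, Y(Ω₂)=+0.291848+0.000000i
  term(m=+1) = +0.019564-0.000117i   from Y*(Ω₁)=-0.155493-0.018763i, Y(Ω₂)=-0.123927+0.015709i
  term(m=+2) = -0.004406+0.000053i   from Y*(Ω₁)=+0.013675+0.003349i, Y(Ω₂)=-0.303063+0.078086i
  term(m=+3) = -0.000083+0.000001i   from Y*(Ω₁)=-0.000694-0.000262i, Y(Ω₂)=+0.103509-0.041134i
  term(m=+4) = +0.000010-0.000000i   from Y*(Ω₁)=+0.000020+0.000010i, Y(Ω₂)=+0.381172-0.210389i
Accumulated sum +0.268477+0.000000i; after 4π/(2l+1) scaling, +0.374865+0.000000i ⇒ P_4 = 0.374865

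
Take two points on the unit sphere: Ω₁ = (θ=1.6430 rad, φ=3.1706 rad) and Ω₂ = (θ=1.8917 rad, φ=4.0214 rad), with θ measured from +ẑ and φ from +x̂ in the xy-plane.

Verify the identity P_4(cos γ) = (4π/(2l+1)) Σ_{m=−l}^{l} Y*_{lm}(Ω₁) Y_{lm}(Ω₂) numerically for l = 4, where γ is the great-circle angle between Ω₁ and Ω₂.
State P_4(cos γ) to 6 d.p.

-0.428120

Summing Y*_{l m}(θ₁,φ₁)·Y_{l m}(θ₂,φ₂) over m ∈ [−4, 4]; prefactor 4π/(2·4+1) = 1.396263:
  term(m=-4) = -0.15181 + 0.04065j   from Y*(Ω₁)=0.43499 + 0.05070j, Y(Ω₂)=-0.33357 + 0.13232j
  term(m=-3) = -0.02513 - 0.01680j   from Y*(Ω₁)=0.08925 + 0.00779j, Y(Ω₂)=-0.29573 - 0.16239j
  term(m=-2) = -0.00382 - 0.02907j   from Y*(Ω₁)=-0.32012 - 0.01859j, Y(Ω₂)=0.01716 + 0.08982j
  term(m=-1) = 0.02170 - 0.02474j   from Y*(Ω₁)=-0.10084 - 0.00293j, Y(Ω₂)=-0.20788 + 0.25137j
  term(m=+0) = 0.01151 + 0.00000j   from Y*(Ω₁)=0.30094 + 0.00000j, Y(Ω₂)=0.03826 + 0.00000j
  term(m=+1) = 0.02170 + 0.02474j   from Y*(Ω₁)=0.10084 - 0.00293j, Y(Ω₂)=0.20788 + 0.25137j
  term(m=+2) = -0.00382 + 0.02907j   from Y*(Ω₁)=-0.32012 + 0.01859j, Y(Ω₂)=0.01716 - 0.08982j
  term(m=+3) = -0.02513 + 0.01680j   from Y*(Ω₁)=-0.08925 + 0.00779j, Y(Ω₂)=0.29573 - 0.16239j
  term(m=+4) = -0.15181 - 0.04065j   from Y*(Ω₁)=0.43499 - 0.05070j, Y(Ω₂)=-0.33357 - 0.13232j
Accumulated sum -0.30662 + 0.00000j; after 4π/(2l+1) scaling, -0.42812 + 0.00000j ⇒ P_4 = -0.428120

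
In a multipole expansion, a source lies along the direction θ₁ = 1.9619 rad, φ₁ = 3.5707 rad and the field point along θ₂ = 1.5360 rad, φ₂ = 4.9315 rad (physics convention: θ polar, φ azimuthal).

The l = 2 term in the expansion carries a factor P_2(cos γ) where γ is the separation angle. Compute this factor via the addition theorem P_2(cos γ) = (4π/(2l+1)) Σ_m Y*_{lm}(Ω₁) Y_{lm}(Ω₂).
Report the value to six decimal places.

-0.451757

Term-by-term m-sum for l=2 (normalisation 4π/5 = 2.513274):
  m=-2: Y*=+0.215843+0.249810i  Y=-0.349351+0.163709i  product -0.116301-0.051936i
  m=-1: Y*=+0.247580+0.113278i  Y=+0.005838+0.026218i  product -0.001524+0.007152i
  m=+0: Y*=-0.177893-0.000000i  Y=-0.314246+0.000000i  product +0.055902+0.000000i
  m=+1: Y*=-0.247580+0.113278i  Y=-0.005838+0.026218i  product -0.001524-0.007152i
  m=+2: Y*=+0.215843-0.249810i  Y=-0.349351-0.163709i  product -0.116301+0.051936i
Total Σ_m = -0.179749+0.000000i. Multiply by 2.513274: -0.451757+0.000000i. P_2(cos γ) = -0.451757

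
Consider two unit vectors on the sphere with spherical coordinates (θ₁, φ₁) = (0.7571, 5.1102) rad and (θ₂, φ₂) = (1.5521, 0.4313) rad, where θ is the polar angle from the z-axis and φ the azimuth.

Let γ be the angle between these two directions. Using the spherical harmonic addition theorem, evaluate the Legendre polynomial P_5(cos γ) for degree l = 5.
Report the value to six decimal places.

Expand P_5 via completeness: Σ_{m} conj(Y_{5,m}) at Ω₁ times Y_{5,m} at Ω₂ —
  m=-5: 0.06482 + 0.02881j × -0.25634 - 0.38643j = -0.00548 - 0.03243j  (running Σ = -0.00548 - 0.03243j)
  m=-4: -0.00485 + 0.23733j × -0.00422 - 0.02709j = 0.00645 - 0.00087j  (running Σ = 0.00097 - 0.03330j)
  m=-3: -0.39120 + 0.15506j × -0.09422 + 0.33155j = -0.01455 - 0.14431j  (running Σ = -0.01358 - 0.17761j)
  m=-2: -0.23783 - 0.24274j × -0.02058 + 0.02403j = 0.01073 - 0.00072j  (running Σ = -0.00285 - 0.17833j)
  m=-1: -0.04561 + 0.10854j × 0.28948 - 0.13322j = 0.00126 + 0.03750j  (running Σ = -0.00159 - 0.14084j)
  m=0: -0.37381 + 0.00000j × 0.03274 + 0.00000j = -0.01224 + 0.00000j  (running Σ = -0.01383 - 0.14084j)
  m=1: 0.04561 + 0.10854j × -0.28948 - 0.13322j = 0.00126 - 0.03750j  (running Σ = -0.01258 - 0.17833j)
  m=2: -0.23783 + 0.24274j × -0.02058 - 0.02403j = 0.01073 + 0.00072j  (running Σ = -0.00185 - 0.17761j)
  m=3: 0.39120 + 0.15506j × 0.09422 + 0.33155j = -0.01455 + 0.14431j  (running Σ = -0.01640 - 0.03330j)
  m=4: -0.00485 - 0.23733j × -0.00422 + 0.02709j = 0.00645 + 0.00087j  (running Σ = -0.00995 - 0.03243j)
  m=5: -0.06482 + 0.02881j × 0.25634 - 0.38643j = -0.00548 + 0.03243j  (running Σ = -0.01543 - 0.00000j)
Total Σ_m = -0.01543 - 0.00000j. Multiply by 1.142397: -0.01763 - 0.00000j. P_5(cos γ) = -0.017626

-0.017626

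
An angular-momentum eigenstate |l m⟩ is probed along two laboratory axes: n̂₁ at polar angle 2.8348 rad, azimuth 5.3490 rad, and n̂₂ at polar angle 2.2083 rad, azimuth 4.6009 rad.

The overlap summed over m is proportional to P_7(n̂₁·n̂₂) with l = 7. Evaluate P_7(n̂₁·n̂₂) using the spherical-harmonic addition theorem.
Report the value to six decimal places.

-0.015045

Term-by-term m-sum for l=7 (normalisation 4π/15 = 0.837758):
  term(m=-7) = 0.00001 - 0.00001j   from Y*(Ω₁)=0.00011 - 0.00003j, Y(Ω₂)=0.07613 - 0.07689j
  term(m=-6) = -0.00009 - 0.00040j   from Y*(Ω₁)=-0.00105 - 0.00085j, Y(Ω₂)=0.23523 + 0.18596j
  term(m=-5) = -0.00365 - 0.00249j   from Y*(Ω₁)=-0.00041 + 0.00996j, Y(Ω₂)=-0.23450 + 0.37617j
  term(m=-4) = -0.01483 + 0.00223j   from Y*(Ω₁)=0.04248 - 0.02876j, Y(Ω₂)=-0.26378 - 0.12611j
  term(m=-3) = 0.01624 - 0.02035j   from Y*(Ω₁)=-0.17566 - 0.06195j, Y(Ω₂)=-0.04589 + 0.13204j
  term(m=-2) = -0.01217 - 0.16279j   from Y*(Ω₁)=0.13217 + 0.43098j, Y(Ω₂)=-0.35316 - 0.08008j
  term(m=-1) = -0.00501 - 0.00465j   from Y*(Ω₁)=0.35391 - 0.47871j, Y(Ω₂)=0.00128 - 0.01142j
  term(m=+0) = 0.02105 + 0.00000j   from Y*(Ω₁)=-0.05958 + 0.00000j, Y(Ω₂)=-0.35333 + 0.00000j
  term(m=+1) = -0.00501 + 0.00465j   from Y*(Ω₁)=-0.35391 - 0.47871j, Y(Ω₂)=-0.00128 - 0.01142j
  term(m=+2) = -0.01217 + 0.16279j   from Y*(Ω₁)=0.13217 - 0.43098j, Y(Ω₂)=-0.35316 + 0.08008j
  term(m=+3) = 0.01624 + 0.02035j   from Y*(Ω₁)=0.17566 - 0.06195j, Y(Ω₂)=0.04589 + 0.13204j
  term(m=+4) = -0.01483 - 0.00223j   from Y*(Ω₁)=0.04248 + 0.02876j, Y(Ω₂)=-0.26378 + 0.12611j
  term(m=+5) = -0.00365 + 0.00249j   from Y*(Ω₁)=0.00041 + 0.00996j, Y(Ω₂)=0.23450 + 0.37617j
  term(m=+6) = -0.00009 + 0.00040j   from Y*(Ω₁)=-0.00105 + 0.00085j, Y(Ω₂)=0.23523 - 0.18596j
  term(m=+7) = 0.00001 + 0.00001j   from Y*(Ω₁)=-0.00011 - 0.00003j, Y(Ω₂)=-0.07613 - 0.07689j
Accumulated sum -0.01796 + 0.00000j; after 4π/(2l+1) scaling, -0.01504 + 0.00000j ⇒ P_7 = -0.015045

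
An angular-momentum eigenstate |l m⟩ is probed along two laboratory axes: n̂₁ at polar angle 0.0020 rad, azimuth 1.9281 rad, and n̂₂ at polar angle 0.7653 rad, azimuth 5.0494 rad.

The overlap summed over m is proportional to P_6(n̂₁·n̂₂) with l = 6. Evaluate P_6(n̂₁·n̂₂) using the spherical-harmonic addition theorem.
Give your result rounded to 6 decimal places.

-0.189268

Expand P_6 via completeness: Σ_{m} conj(Y_{6,m}) at Ω₁ times Y_{6,m} at Ω₂ —
  m=-6: (0.000000, -0.000000) × (0.023286, 0.048049) = (0.000000, 0.000000)  (running Σ = (0.000000, 0.000000))
  m=-5: (-0.000000, -0.000000) × (0.191296, -0.021953) = (-0.000000, -0.000000)  (running Σ = (-0.000000, -0.000000))
  m=-4: (0.000000, 0.000000) × (0.085699, -0.378345) = (0.000000, 0.000000)  (running Σ = (0.000000, 0.000000))
  m=-3: (0.000000, -0.000000) × (-0.360104, -0.225648) = (-0.000000, -0.000000)  (running Σ = (-0.000000, -0.000000))
  m=-2: (-0.000016, -0.000014) × (-0.068964, 0.055090) = (0.000002, 0.000000)  (running Σ = (0.000002, 0.000000))
  m=-1: (-0.002305, 0.006175) × (-0.114093, -0.325629) = (0.002274, 0.000046)  (running Σ = (0.002276, 0.000046))
  m=0: (1.017065, -0.000000) × (-0.196989, 0.000000) = (-0.200351, 0.000000)  (running Σ = (-0.198075, 0.000046))
  m=1: (0.002305, 0.006175) × (0.114093, -0.325629) = (0.002274, -0.000046)  (running Σ = (-0.195801, 0.000000))
  m=2: (-0.000016, 0.000014) × (-0.068964, -0.055090) = (0.000002, -0.000000)  (running Σ = (-0.195800, -0.000000))
  m=3: (-0.000000, -0.000000) × (0.360104, -0.225648) = (-0.000000, 0.000000)  (running Σ = (-0.195800, 0.000000))
  m=4: (0.000000, -0.000000) × (0.085699, 0.378345) = (0.000000, -0.000000)  (running Σ = (-0.195800, -0.000000))
  m=5: (0.000000, -0.000000) × (-0.191296, -0.021953) = (-0.000000, 0.000000)  (running Σ = (-0.195800, 0.000000))
  m=6: (0.000000, 0.000000) × (0.023286, -0.048049) = (0.000000, -0.000000)  (running Σ = (-0.195800, -0.000000))
Accumulated sum (-0.195800, -0.000000); after 4π/(2l+1) scaling, (-0.189268, -0.000000) ⇒ P_6 = -0.189268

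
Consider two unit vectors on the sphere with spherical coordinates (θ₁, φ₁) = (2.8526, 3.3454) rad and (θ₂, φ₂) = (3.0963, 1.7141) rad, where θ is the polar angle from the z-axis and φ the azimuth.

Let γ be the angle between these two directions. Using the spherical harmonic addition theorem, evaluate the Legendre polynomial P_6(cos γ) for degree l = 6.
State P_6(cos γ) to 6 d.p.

Term-by-term m-sum for l=6 (normalisation 4π/13 = 0.966644):
  [-6]  conj(Y_{6,-6})(Ω₁) = (0.000088, 0.000243) ; Y_{6,-6}(Ω₂) = (-0.000000, 0.000000) ; Δ = (-0.000000, -0.000000)
  [-5]  conj(Y_{6,-5})(Ω₁) = (0.001581, 0.002568) ; Y_{6,-5}(Ω₂) = (0.000000, 0.000000) ; Δ = (-0.000000, 0.000000)
  [-4]  conj(Y_{6,-4})(Ω₁) = (0.014696, 0.015600) ; Y_{6,-4}(Ω₂) = (0.000013, -0.000008) ; Δ = (0.000000, 0.000000)
  [-3]  conj(Y_{6,-3})(Ω₁) = (0.084097, 0.058955) ; Y_{6,-3}(Ω₂) = (-0.000201, -0.000438) ; Δ = (0.000009, -0.000049)
  [-2]  conj(Y_{6,-2})(Ω₁) = (0.299171, 0.129182) ; Y_{6,-2}(Ω₂) = (-0.010184, 0.003002) ; Δ = (-0.003435, -0.000418)
  [-1]  conj(Y_{6,-1})(Ω₁) = (0.583433, 0.120582) ; Y_{6,-1}(Ω₂) = (0.021093, 0.146185) ; Δ = (-0.005321, 0.087833)
  [+0]  conj(Y_{6,0})(Ω₁) = (0.300371, -0.000000) ; Y_{6,0}(Ω₂) = (0.995315, 0.000000) ; Δ = (0.298964, 0.000000)
  [+1]  conj(Y_{6,1})(Ω₁) = (-0.583433, 0.120582) ; Y_{6,1}(Ω₂) = (-0.021093, 0.146185) ; Δ = (-0.005321, -0.087833)
  [+2]  conj(Y_{6,2})(Ω₁) = (0.299171, -0.129182) ; Y_{6,2}(Ω₂) = (-0.010184, -0.003002) ; Δ = (-0.003435, 0.000418)
  [+3]  conj(Y_{6,3})(Ω₁) = (-0.084097, 0.058955) ; Y_{6,3}(Ω₂) = (0.000201, -0.000438) ; Δ = (0.000009, 0.000049)
  [+4]  conj(Y_{6,4})(Ω₁) = (0.014696, -0.015600) ; Y_{6,4}(Ω₂) = (0.000013, 0.000008) ; Δ = (0.000000, -0.000000)
  [+5]  conj(Y_{6,5})(Ω₁) = (-0.001581, 0.002568) ; Y_{6,5}(Ω₂) = (-0.000000, 0.000000) ; Δ = (-0.000000, -0.000000)
  [+6]  conj(Y_{6,6})(Ω₁) = (0.000088, -0.000243) ; Y_{6,6}(Ω₂) = (-0.000000, -0.000000) ; Δ = (-0.000000, 0.000000)
Σ over m = (0.281472, -0.000000); ×(4π/13) → (0.272083, -0.000000). Real part: 0.272083

0.272083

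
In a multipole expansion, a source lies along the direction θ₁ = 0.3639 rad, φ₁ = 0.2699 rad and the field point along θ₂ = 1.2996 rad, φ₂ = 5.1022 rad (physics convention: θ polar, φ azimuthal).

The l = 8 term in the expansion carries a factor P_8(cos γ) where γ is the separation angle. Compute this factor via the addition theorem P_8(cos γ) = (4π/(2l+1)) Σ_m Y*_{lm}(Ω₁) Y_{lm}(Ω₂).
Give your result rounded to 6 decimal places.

Addition theorem: P_8(cos γ) = (4π/17) Σ_m Y*_{lm}(Ω₁) Y_{lm}(Ω₂), m = −8…8:
  term(m=-8) = 0.00003 - 0.00004j   from Y*(Ω₁)=-0.00007 + 0.00011j, Y(Ω₂)=-0.38255 - 0.00884j
  term(m=-7) = -0.00044 - 0.00040j   from Y*(Ω₁)=-0.00044 + 0.00132j, Y(Ω₂)=-0.17078 + 0.38981j
  term(m=-6) = -0.00016 + 0.00014j   from Y*(Ω₁)=-0.00045 + 0.00925j, Y(Ω₂)=0.01599 + 0.01655j
  term(m=-5) = -0.00860 - 0.01259j   from Y*(Ω₁)=0.00962 + 0.04277j, Y(Ω₂)=-0.32325 + 0.12846j
  term(m=-4) = -0.02078 + 0.01081j   from Y*(Ω₁)=0.07136 + 0.13341j, Y(Ω₂)=-0.00179 + 0.15479j
  term(m=-3) = -0.03633 - 0.09661j   from Y*(Ω₁)=0.25482 + 0.26752j, Y(Ω₂)=-0.25716 - 0.10914j
  term(m=-2) = -0.11392 + 0.02786j   from Y*(Ω₁)=0.49082 + 0.29408j, Y(Ω₂)=-0.14576 + 0.14409j
  term(m=-1) = -0.01049 - 0.08710j   from Y*(Ω₁)=0.34649 + 0.09586j, Y(Ω₂)=-0.09273 - 0.22571j
  term(m=+0) = 0.07452 + 0.00000j   from Y*(Ω₁)=-0.34169 + 0.00000j, Y(Ω₂)=-0.21809 + 0.00000j
  term(m=+1) = -0.01049 + 0.08710j   from Y*(Ω₁)=-0.34649 + 0.09586j, Y(Ω₂)=0.09273 - 0.22571j
  term(m=+2) = -0.11392 - 0.02786j   from Y*(Ω₁)=0.49082 - 0.29408j, Y(Ω₂)=-0.14576 - 0.14409j
  term(m=+3) = -0.03633 + 0.09661j   from Y*(Ω₁)=-0.25482 + 0.26752j, Y(Ω₂)=0.25716 - 0.10914j
  term(m=+4) = -0.02078 - 0.01081j   from Y*(Ω₁)=0.07136 - 0.13341j, Y(Ω₂)=-0.00179 - 0.15479j
  term(m=+5) = -0.00860 + 0.01259j   from Y*(Ω₁)=-0.00962 + 0.04277j, Y(Ω₂)=0.32325 + 0.12846j
  term(m=+6) = -0.00016 - 0.00014j   from Y*(Ω₁)=-0.00045 - 0.00925j, Y(Ω₂)=0.01599 - 0.01655j
  term(m=+7) = -0.00044 + 0.00040j   from Y*(Ω₁)=0.00044 + 0.00132j, Y(Ω₂)=0.17078 + 0.38981j
  term(m=+8) = 0.00003 + 0.00004j   from Y*(Ω₁)=-0.00007 - 0.00011j, Y(Ω₂)=-0.38255 + 0.00884j
Σ over m = -0.30688 + 0.00000j; ×(4π/17) → -0.22685 + 0.00000j. Real part: -0.226847

-0.226847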